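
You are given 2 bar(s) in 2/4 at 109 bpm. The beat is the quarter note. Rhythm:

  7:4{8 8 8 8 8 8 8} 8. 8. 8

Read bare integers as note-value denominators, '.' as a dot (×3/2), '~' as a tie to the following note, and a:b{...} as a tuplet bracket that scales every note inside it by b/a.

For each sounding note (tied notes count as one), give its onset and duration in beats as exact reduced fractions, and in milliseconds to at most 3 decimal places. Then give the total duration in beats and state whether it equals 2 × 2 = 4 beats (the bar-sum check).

1) 0.0ms=0b +157.274ms=2/7b
2) 157.274ms=2/7b +157.274ms=2/7b
3) 314.548ms=4/7b +157.274ms=2/7b
4) 471.822ms=6/7b +157.274ms=2/7b
5) 629.096ms=8/7b +157.274ms=2/7b
6) 786.37ms=10/7b +157.274ms=2/7b
7) 943.644ms=12/7b +157.274ms=2/7b
8) 1100.917ms=2b +412.844ms=3/4b
9) 1513.761ms=11/4b +412.844ms=3/4b
10) 1926.606ms=7/2b +275.229ms=1/2b
Σ=4b of 4 (109bpm 2/4) — PASS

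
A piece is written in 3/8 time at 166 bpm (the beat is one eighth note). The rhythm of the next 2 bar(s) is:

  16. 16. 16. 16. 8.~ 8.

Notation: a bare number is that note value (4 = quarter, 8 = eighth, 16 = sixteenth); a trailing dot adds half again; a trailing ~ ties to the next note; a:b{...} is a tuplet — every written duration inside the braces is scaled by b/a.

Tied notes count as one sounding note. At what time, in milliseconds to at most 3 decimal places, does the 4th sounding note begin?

1. 0.0ms @ 0 + 271.084ms (3/4)
2. 271.084ms @ 3/4 + 271.084ms (3/4)
3. 542.169ms @ 3/2 + 271.084ms (3/4)
4. 813.253ms @ 9/4 + 271.084ms (3/4)
5. 1084.337ms @ 3 + 1084.337ms (3)

note 4 onset = 9/4b = 813.253ms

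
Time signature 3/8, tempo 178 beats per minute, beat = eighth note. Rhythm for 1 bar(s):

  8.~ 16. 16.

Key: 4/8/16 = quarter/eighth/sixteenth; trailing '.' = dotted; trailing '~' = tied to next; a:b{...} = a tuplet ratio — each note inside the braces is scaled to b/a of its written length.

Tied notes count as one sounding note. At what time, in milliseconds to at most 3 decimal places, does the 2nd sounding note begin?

1. 0.0ms @ 0 + 758.427ms (9/4)
2. 758.427ms @ 9/4 + 252.809ms (3/4)

note 2 onset = 9/4b = 758.427ms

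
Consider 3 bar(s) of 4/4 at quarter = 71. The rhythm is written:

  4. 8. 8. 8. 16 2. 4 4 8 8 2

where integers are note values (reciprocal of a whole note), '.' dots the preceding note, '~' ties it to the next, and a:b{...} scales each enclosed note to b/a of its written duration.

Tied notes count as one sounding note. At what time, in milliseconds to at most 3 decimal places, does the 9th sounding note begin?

note 9 onset = 9b = 7605.634ms

1. 0.0ms @ 0 + 1267.606ms (3/2)
2. 1267.606ms @ 3/2 + 633.803ms (3/4)
3. 1901.408ms @ 9/4 + 633.803ms (3/4)
4. 2535.211ms @ 3 + 633.803ms (3/4)
5. 3169.014ms @ 15/4 + 211.268ms (1/4)
6. 3380.282ms @ 4 + 2535.211ms (3)
7. 5915.493ms @ 7 + 845.07ms (1)
8. 6760.563ms @ 8 + 845.07ms (1)
9. 7605.634ms @ 9 + 422.535ms (1/2)
10. 8028.169ms @ 19/2 + 422.535ms (1/2)
11. 8450.704ms @ 10 + 1690.141ms (2)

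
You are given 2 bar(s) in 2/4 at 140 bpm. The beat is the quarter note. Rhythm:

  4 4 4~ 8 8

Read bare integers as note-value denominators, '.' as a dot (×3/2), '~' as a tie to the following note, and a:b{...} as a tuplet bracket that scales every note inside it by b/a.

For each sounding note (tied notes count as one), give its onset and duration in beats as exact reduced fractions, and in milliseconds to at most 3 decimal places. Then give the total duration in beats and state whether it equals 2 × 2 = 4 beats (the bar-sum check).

1) 0.0ms=0b +428.571ms=1b
2) 428.571ms=1b +428.571ms=1b
3) 857.143ms=2b +642.857ms=3/2b
4) 1500.0ms=7/2b +214.286ms=1/2b
Σ=4b of 4 (140bpm 2/4) — PASS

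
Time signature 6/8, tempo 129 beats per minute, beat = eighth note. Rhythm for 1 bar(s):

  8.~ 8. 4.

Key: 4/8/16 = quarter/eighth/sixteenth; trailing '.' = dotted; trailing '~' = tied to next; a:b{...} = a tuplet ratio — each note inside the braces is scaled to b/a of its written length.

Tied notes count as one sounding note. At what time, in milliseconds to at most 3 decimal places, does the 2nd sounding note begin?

note 2 onset = 3b = 1395.349ms

1. 0.0ms @ 0 + 1395.349ms (3)
2. 1395.349ms @ 3 + 1395.349ms (3)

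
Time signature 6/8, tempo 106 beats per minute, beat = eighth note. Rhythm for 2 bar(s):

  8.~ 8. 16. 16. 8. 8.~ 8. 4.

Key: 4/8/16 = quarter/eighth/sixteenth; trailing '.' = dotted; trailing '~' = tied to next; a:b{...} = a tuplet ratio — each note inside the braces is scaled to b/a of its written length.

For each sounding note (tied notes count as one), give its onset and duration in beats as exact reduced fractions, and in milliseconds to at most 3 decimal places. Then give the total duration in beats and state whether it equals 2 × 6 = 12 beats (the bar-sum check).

1) 0.0ms=0b +1698.113ms=3b
2) 1698.113ms=3b +424.528ms=3/4b
3) 2122.642ms=15/4b +424.528ms=3/4b
4) 2547.17ms=9/2b +849.057ms=3/2b
5) 3396.226ms=6b +1698.113ms=3b
6) 5094.34ms=9b +1698.113ms=3b
Σ=12b of 12 (106bpm 6/8) — PASS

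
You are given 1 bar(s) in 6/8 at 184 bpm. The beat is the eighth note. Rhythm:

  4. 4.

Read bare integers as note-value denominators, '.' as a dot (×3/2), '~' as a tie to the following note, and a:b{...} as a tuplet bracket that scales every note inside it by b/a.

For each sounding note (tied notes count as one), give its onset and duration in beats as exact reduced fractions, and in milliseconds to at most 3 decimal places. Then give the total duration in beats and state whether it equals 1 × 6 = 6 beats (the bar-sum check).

1) 0.0ms=0b +978.261ms=3b
2) 978.261ms=3b +978.261ms=3b
Σ=6b of 6 (184bpm 6/8) — PASS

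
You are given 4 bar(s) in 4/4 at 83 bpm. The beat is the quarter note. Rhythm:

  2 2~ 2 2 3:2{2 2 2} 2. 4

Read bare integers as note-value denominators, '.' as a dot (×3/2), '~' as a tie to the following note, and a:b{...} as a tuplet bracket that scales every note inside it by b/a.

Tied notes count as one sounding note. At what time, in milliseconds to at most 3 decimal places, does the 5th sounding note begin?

1. 0.0ms @ 0 + 1445.783ms (2)
2. 1445.783ms @ 2 + 2891.566ms (4)
3. 4337.349ms @ 6 + 1445.783ms (2)
4. 5783.133ms @ 8 + 963.855ms (4/3)
5. 6746.988ms @ 28/3 + 963.855ms (4/3)
6. 7710.843ms @ 32/3 + 963.855ms (4/3)
7. 8674.699ms @ 12 + 2168.675ms (3)
8. 10843.373ms @ 15 + 722.892ms (1)

note 5 onset = 28/3b = 6746.988ms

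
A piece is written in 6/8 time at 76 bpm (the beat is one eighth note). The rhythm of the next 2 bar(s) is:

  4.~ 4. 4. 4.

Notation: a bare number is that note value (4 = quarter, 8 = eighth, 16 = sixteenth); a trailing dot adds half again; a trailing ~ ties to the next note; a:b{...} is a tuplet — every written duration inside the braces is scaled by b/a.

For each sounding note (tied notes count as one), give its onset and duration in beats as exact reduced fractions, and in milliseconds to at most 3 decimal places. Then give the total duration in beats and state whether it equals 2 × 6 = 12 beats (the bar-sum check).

1) 0.0ms=0b +4736.842ms=6b
2) 4736.842ms=6b +2368.421ms=3b
3) 7105.263ms=9b +2368.421ms=3b
Σ=12b of 12 (76bpm 6/8) — PASS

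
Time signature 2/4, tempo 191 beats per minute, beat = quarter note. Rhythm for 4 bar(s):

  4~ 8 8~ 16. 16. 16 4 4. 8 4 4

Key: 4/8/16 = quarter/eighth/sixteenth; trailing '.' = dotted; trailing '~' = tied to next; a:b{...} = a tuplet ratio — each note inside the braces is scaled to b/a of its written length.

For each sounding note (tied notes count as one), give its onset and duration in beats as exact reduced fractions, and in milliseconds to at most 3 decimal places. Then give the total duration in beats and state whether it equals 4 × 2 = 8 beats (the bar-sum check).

1) 0.0ms=0b +471.204ms=3/2b
2) 471.204ms=3/2b +274.869ms=7/8b
3) 746.073ms=19/8b +117.801ms=3/8b
4) 863.874ms=11/4b +78.534ms=1/4b
5) 942.408ms=3b +314.136ms=1b
6) 1256.545ms=4b +471.204ms=3/2b
7) 1727.749ms=11/2b +157.068ms=1/2b
8) 1884.817ms=6b +314.136ms=1b
9) 2198.953ms=7b +314.136ms=1b
Σ=8b of 8 (191bpm 2/4) — PASS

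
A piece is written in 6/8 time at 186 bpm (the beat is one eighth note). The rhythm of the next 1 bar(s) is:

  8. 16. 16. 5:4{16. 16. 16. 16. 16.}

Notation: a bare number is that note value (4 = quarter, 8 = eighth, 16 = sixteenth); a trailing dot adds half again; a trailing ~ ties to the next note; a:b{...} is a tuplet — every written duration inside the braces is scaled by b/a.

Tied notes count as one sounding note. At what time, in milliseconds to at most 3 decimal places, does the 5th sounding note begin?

note 5 onset = 18/5b = 1161.29ms

1. 0.0ms @ 0 + 483.871ms (3/2)
2. 483.871ms @ 3/2 + 241.935ms (3/4)
3. 725.806ms @ 9/4 + 241.935ms (3/4)
4. 967.742ms @ 3 + 193.548ms (3/5)
5. 1161.29ms @ 18/5 + 193.548ms (3/5)
6. 1354.839ms @ 21/5 + 193.548ms (3/5)
7. 1548.387ms @ 24/5 + 193.548ms (3/5)
8. 1741.935ms @ 27/5 + 193.548ms (3/5)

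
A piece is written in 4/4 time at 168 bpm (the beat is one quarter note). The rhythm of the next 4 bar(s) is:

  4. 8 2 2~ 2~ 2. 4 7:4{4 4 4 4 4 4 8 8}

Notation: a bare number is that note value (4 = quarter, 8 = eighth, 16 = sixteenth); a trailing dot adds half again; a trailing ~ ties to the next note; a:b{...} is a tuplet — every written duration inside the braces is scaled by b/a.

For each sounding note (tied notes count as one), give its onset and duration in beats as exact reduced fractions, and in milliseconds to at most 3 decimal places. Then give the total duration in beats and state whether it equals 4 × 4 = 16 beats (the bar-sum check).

1) 0.0ms=0b +535.714ms=3/2b
2) 535.714ms=3/2b +178.571ms=1/2b
3) 714.286ms=2b +714.286ms=2b
4) 1428.571ms=4b +2500.0ms=7b
5) 3928.571ms=11b +357.143ms=1b
6) 4285.714ms=12b +204.082ms=4/7b
7) 4489.796ms=88/7b +204.082ms=4/7b
8) 4693.878ms=92/7b +204.082ms=4/7b
9) 4897.959ms=96/7b +204.082ms=4/7b
10) 5102.041ms=100/7b +204.082ms=4/7b
11) 5306.122ms=104/7b +204.082ms=4/7b
12) 5510.204ms=108/7b +102.041ms=2/7b
13) 5612.245ms=110/7b +102.041ms=2/7b
Σ=16b of 16 (168bpm 4/4) — PASS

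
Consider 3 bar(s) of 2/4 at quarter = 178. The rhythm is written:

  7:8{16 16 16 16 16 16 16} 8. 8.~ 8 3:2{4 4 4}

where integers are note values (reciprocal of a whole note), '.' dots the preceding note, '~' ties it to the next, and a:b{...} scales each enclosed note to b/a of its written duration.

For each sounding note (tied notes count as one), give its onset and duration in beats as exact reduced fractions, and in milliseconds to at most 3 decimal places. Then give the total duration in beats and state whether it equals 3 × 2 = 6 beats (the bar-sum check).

1) 0.0ms=0b +96.308ms=2/7b
2) 96.308ms=2/7b +96.308ms=2/7b
3) 192.616ms=4/7b +96.308ms=2/7b
4) 288.925ms=6/7b +96.308ms=2/7b
5) 385.233ms=8/7b +96.308ms=2/7b
6) 481.541ms=10/7b +96.308ms=2/7b
7) 577.849ms=12/7b +96.308ms=2/7b
8) 674.157ms=2b +252.809ms=3/4b
9) 926.966ms=11/4b +421.348ms=5/4b
10) 1348.315ms=4b +224.719ms=2/3b
11) 1573.034ms=14/3b +224.719ms=2/3b
12) 1797.753ms=16/3b +224.719ms=2/3b
Σ=6b of 6 (178bpm 2/4) — PASS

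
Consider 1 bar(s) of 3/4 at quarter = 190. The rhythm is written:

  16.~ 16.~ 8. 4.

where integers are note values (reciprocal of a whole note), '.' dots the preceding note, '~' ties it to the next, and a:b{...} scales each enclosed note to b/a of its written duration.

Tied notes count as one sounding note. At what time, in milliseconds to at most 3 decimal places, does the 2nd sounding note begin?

note 2 onset = 3/2b = 473.684ms

1. 0.0ms @ 0 + 473.684ms (3/2)
2. 473.684ms @ 3/2 + 473.684ms (3/2)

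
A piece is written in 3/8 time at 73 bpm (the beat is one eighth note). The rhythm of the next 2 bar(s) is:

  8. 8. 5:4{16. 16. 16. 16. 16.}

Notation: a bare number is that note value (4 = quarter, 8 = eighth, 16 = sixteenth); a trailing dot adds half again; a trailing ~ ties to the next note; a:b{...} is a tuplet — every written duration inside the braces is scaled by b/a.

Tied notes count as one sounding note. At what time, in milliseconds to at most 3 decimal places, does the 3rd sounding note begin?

note 3 onset = 3b = 2465.753ms

1. 0.0ms @ 0 + 1232.877ms (3/2)
2. 1232.877ms @ 3/2 + 1232.877ms (3/2)
3. 2465.753ms @ 3 + 493.151ms (3/5)
4. 2958.904ms @ 18/5 + 493.151ms (3/5)
5. 3452.055ms @ 21/5 + 493.151ms (3/5)
6. 3945.205ms @ 24/5 + 493.151ms (3/5)
7. 4438.356ms @ 27/5 + 493.151ms (3/5)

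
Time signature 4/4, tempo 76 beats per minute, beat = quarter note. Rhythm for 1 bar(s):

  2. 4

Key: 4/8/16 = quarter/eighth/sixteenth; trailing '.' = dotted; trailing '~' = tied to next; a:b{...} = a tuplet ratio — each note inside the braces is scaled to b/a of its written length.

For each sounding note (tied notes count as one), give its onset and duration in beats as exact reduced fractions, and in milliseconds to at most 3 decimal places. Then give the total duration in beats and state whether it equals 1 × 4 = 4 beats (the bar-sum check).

1) 0.0ms=0b +2368.421ms=3b
2) 2368.421ms=3b +789.474ms=1b
Σ=4b of 4 (76bpm 4/4) — PASS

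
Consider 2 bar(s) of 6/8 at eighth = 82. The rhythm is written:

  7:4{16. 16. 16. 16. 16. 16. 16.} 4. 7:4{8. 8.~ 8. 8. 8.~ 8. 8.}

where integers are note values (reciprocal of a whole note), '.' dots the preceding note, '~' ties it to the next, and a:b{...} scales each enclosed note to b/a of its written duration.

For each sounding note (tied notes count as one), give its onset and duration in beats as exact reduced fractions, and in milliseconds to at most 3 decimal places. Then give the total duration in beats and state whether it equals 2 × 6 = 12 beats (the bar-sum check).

1) 0.0ms=0b +313.589ms=3/7b
2) 313.589ms=3/7b +313.589ms=3/7b
3) 627.178ms=6/7b +313.589ms=3/7b
4) 940.767ms=9/7b +313.589ms=3/7b
5) 1254.355ms=12/7b +313.589ms=3/7b
6) 1567.944ms=15/7b +313.589ms=3/7b
7) 1881.533ms=18/7b +313.589ms=3/7b
8) 2195.122ms=3b +2195.122ms=3b
9) 4390.244ms=6b +627.178ms=6/7b
10) 5017.422ms=48/7b +1254.355ms=12/7b
11) 6271.777ms=60/7b +627.178ms=6/7b
12) 6898.955ms=66/7b +1254.355ms=12/7b
13) 8153.31ms=78/7b +627.178ms=6/7b
Σ=12b of 12 (82bpm 6/8) — PASS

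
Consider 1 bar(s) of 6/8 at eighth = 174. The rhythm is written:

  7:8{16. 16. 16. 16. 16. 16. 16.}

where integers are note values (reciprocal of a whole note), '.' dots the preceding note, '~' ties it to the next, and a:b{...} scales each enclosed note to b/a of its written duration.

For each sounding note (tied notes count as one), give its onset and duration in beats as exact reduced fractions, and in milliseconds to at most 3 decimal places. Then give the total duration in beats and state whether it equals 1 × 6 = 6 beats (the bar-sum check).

1) 0.0ms=0b +295.567ms=6/7b
2) 295.567ms=6/7b +295.567ms=6/7b
3) 591.133ms=12/7b +295.567ms=6/7b
4) 886.7ms=18/7b +295.567ms=6/7b
5) 1182.266ms=24/7b +295.567ms=6/7b
6) 1477.833ms=30/7b +295.567ms=6/7b
7) 1773.399ms=36/7b +295.567ms=6/7b
Σ=6b of 6 (174bpm 6/8) — PASS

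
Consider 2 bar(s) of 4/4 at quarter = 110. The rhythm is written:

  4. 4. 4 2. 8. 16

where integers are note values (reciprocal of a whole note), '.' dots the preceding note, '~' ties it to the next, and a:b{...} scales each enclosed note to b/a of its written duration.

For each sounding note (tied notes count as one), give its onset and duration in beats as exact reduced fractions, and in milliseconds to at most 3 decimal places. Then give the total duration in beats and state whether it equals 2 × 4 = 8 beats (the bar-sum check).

1) 0.0ms=0b +818.182ms=3/2b
2) 818.182ms=3/2b +818.182ms=3/2b
3) 1636.364ms=3b +545.455ms=1b
4) 2181.818ms=4b +1636.364ms=3b
5) 3818.182ms=7b +409.091ms=3/4b
6) 4227.273ms=31/4b +136.364ms=1/4b
Σ=8b of 8 (110bpm 4/4) — PASS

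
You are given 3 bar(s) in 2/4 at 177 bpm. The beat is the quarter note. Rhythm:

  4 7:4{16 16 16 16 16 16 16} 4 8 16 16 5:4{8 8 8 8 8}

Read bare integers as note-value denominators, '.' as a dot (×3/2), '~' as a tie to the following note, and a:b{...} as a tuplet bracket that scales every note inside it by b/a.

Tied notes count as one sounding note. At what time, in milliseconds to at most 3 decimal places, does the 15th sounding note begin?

note 15 onset = 24/5b = 1627.119ms

1. 0.0ms @ 0 + 338.983ms (1)
2. 338.983ms @ 1 + 48.426ms (1/7)
3. 387.409ms @ 8/7 + 48.426ms (1/7)
4. 435.835ms @ 9/7 + 48.426ms (1/7)
5. 484.262ms @ 10/7 + 48.426ms (1/7)
6. 532.688ms @ 11/7 + 48.426ms (1/7)
7. 581.114ms @ 12/7 + 48.426ms (1/7)
8. 629.54ms @ 13/7 + 48.426ms (1/7)
9. 677.966ms @ 2 + 338.983ms (1)
10. 1016.949ms @ 3 + 169.492ms (1/2)
11. 1186.441ms @ 7/2 + 84.746ms (1/4)
12. 1271.186ms @ 15/4 + 84.746ms (1/4)
13. 1355.932ms @ 4 + 135.593ms (2/5)
14. 1491.525ms @ 22/5 + 135.593ms (2/5)
15. 1627.119ms @ 24/5 + 135.593ms (2/5)
16. 1762.712ms @ 26/5 + 135.593ms (2/5)
17. 1898.305ms @ 28/5 + 135.593ms (2/5)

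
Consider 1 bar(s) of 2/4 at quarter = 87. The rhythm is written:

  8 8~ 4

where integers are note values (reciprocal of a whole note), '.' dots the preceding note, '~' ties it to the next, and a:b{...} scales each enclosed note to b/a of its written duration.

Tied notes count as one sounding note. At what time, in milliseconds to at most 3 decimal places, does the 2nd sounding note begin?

1. 0.0ms @ 0 + 344.828ms (1/2)
2. 344.828ms @ 1/2 + 1034.483ms (3/2)

note 2 onset = 1/2b = 344.828ms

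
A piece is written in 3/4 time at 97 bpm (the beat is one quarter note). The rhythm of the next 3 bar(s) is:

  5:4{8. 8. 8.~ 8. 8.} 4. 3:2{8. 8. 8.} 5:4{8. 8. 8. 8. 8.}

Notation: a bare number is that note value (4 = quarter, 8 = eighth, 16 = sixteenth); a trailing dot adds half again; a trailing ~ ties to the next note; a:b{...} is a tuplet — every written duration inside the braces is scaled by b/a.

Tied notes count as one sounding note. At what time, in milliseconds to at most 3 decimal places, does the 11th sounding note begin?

1. 0.0ms @ 0 + 371.134ms (3/5)
2. 371.134ms @ 3/5 + 371.134ms (3/5)
3. 742.268ms @ 6/5 + 742.268ms (6/5)
4. 1484.536ms @ 12/5 + 371.134ms (3/5)
5. 1855.67ms @ 3 + 927.835ms (3/2)
6. 2783.505ms @ 9/2 + 309.278ms (1/2)
7. 3092.784ms @ 5 + 309.278ms (1/2)
8. 3402.062ms @ 11/2 + 309.278ms (1/2)
9. 3711.34ms @ 6 + 371.134ms (3/5)
10. 4082.474ms @ 33/5 + 371.134ms (3/5)
11. 4453.608ms @ 36/5 + 371.134ms (3/5)
12. 4824.742ms @ 39/5 + 371.134ms (3/5)
13. 5195.876ms @ 42/5 + 371.134ms (3/5)

note 11 onset = 36/5b = 4453.608ms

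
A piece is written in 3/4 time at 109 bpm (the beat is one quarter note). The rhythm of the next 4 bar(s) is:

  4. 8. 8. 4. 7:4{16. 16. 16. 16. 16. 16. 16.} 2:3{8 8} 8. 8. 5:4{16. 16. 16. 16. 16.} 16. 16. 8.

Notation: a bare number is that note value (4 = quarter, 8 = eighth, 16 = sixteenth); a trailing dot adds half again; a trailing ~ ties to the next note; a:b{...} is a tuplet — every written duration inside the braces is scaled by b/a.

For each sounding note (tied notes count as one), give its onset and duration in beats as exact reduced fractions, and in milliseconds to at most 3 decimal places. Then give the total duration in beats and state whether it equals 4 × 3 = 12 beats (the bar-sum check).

1) 0.0ms=0b +825.688ms=3/2b
2) 825.688ms=3/2b +412.844ms=3/4b
3) 1238.532ms=9/4b +412.844ms=3/4b
4) 1651.376ms=3b +825.688ms=3/2b
5) 2477.064ms=9/2b +117.955ms=3/14b
6) 2595.02ms=33/7b +117.955ms=3/14b
7) 2712.975ms=69/14b +117.955ms=3/14b
8) 2830.931ms=36/7b +117.955ms=3/14b
9) 2948.886ms=75/14b +117.955ms=3/14b
10) 3066.841ms=39/7b +117.955ms=3/14b
11) 3184.797ms=81/14b +117.955ms=3/14b
12) 3302.752ms=6b +412.844ms=3/4b
13) 3715.596ms=27/4b +412.844ms=3/4b
14) 4128.44ms=15/2b +412.844ms=3/4b
15) 4541.284ms=33/4b +412.844ms=3/4b
16) 4954.128ms=9b +165.138ms=3/10b
17) 5119.266ms=93/10b +165.138ms=3/10b
18) 5284.404ms=48/5b +165.138ms=3/10b
19) 5449.541ms=99/10b +165.138ms=3/10b
20) 5614.679ms=51/5b +165.138ms=3/10b
21) 5779.817ms=21/2b +206.422ms=3/8b
22) 5986.239ms=87/8b +206.422ms=3/8b
23) 6192.661ms=45/4b +412.844ms=3/4b
Σ=12b of 12 (109bpm 3/4) — PASS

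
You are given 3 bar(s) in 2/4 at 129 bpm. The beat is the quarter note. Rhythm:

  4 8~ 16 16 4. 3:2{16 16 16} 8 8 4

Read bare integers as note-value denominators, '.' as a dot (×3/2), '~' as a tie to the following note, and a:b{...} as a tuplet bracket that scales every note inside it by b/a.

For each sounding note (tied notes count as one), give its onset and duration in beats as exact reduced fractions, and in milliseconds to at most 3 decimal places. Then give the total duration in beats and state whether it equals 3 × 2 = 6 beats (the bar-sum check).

1) 0.0ms=0b +465.116ms=1b
2) 465.116ms=1b +348.837ms=3/4b
3) 813.953ms=7/4b +116.279ms=1/4b
4) 930.233ms=2b +697.674ms=3/2b
5) 1627.907ms=7/2b +77.519ms=1/6b
6) 1705.426ms=11/3b +77.519ms=1/6b
7) 1782.946ms=23/6b +77.519ms=1/6b
8) 1860.465ms=4b +232.558ms=1/2b
9) 2093.023ms=9/2b +232.558ms=1/2b
10) 2325.581ms=5b +465.116ms=1b
Σ=6b of 6 (129bpm 2/4) — PASS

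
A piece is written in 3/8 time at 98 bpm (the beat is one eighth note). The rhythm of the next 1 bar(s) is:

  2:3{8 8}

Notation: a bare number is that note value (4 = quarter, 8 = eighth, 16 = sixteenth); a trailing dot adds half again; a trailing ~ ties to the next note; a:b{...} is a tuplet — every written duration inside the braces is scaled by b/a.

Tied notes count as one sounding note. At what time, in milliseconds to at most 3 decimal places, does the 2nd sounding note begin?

note 2 onset = 3/2b = 918.367ms

1. 0.0ms @ 0 + 918.367ms (3/2)
2. 918.367ms @ 3/2 + 918.367ms (3/2)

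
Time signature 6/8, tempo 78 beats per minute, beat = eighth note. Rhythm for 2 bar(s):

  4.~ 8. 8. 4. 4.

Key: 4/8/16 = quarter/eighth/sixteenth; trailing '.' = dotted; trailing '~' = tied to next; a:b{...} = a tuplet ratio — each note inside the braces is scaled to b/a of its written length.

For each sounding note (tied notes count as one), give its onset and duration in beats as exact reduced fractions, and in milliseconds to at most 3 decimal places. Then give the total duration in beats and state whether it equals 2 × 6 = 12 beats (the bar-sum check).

1) 0.0ms=0b +3461.538ms=9/2b
2) 3461.538ms=9/2b +1153.846ms=3/2b
3) 4615.385ms=6b +2307.692ms=3b
4) 6923.077ms=9b +2307.692ms=3b
Σ=12b of 12 (78bpm 6/8) — PASS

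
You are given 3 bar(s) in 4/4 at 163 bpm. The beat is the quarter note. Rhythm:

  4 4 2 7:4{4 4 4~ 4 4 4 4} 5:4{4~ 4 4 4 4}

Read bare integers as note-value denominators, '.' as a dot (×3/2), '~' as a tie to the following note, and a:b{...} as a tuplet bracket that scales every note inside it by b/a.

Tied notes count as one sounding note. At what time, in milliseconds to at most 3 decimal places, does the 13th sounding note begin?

note 13 onset = 56/5b = 4122.699ms

1. 0.0ms @ 0 + 368.098ms (1)
2. 368.098ms @ 1 + 368.098ms (1)
3. 736.196ms @ 2 + 736.196ms (2)
4. 1472.393ms @ 4 + 210.342ms (4/7)
5. 1682.734ms @ 32/7 + 210.342ms (4/7)
6. 1893.076ms @ 36/7 + 420.684ms (8/7)
7. 2313.76ms @ 44/7 + 210.342ms (4/7)
8. 2524.102ms @ 48/7 + 210.342ms (4/7)
9. 2734.443ms @ 52/7 + 210.342ms (4/7)
10. 2944.785ms @ 8 + 588.957ms (8/5)
11. 3533.742ms @ 48/5 + 294.479ms (4/5)
12. 3828.221ms @ 52/5 + 294.479ms (4/5)
13. 4122.699ms @ 56/5 + 294.479ms (4/5)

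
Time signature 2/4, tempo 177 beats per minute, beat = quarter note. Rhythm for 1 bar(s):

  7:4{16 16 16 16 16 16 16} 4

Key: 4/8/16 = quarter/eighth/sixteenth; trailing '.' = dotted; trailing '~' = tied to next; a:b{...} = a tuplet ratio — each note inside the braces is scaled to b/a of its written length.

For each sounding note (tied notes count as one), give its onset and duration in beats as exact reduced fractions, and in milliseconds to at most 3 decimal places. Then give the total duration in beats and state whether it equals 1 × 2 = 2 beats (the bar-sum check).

1) 0.0ms=0b +48.426ms=1/7b
2) 48.426ms=1/7b +48.426ms=1/7b
3) 96.852ms=2/7b +48.426ms=1/7b
4) 145.278ms=3/7b +48.426ms=1/7b
5) 193.705ms=4/7b +48.426ms=1/7b
6) 242.131ms=5/7b +48.426ms=1/7b
7) 290.557ms=6/7b +48.426ms=1/7b
8) 338.983ms=1b +338.983ms=1b
Σ=2b of 2 (177bpm 2/4) — PASS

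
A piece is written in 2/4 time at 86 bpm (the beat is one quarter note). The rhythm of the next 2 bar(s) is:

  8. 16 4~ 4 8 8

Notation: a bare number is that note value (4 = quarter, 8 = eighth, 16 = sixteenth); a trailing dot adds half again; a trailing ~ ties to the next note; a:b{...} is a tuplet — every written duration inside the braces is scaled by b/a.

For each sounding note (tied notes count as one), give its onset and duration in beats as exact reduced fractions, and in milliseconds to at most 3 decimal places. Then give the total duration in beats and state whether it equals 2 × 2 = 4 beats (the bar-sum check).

1) 0.0ms=0b +523.256ms=3/4b
2) 523.256ms=3/4b +174.419ms=1/4b
3) 697.674ms=1b +1395.349ms=2b
4) 2093.023ms=3b +348.837ms=1/2b
5) 2441.86ms=7/2b +348.837ms=1/2b
Σ=4b of 4 (86bpm 2/4) — PASS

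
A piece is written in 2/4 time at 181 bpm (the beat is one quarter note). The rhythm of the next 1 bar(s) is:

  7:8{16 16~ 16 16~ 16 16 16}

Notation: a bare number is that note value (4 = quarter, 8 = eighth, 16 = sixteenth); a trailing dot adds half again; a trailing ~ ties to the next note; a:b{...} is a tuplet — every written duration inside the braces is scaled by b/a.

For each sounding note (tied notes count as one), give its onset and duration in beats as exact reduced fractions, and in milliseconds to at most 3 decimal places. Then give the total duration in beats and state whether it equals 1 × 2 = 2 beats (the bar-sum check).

1) 0.0ms=0b +94.712ms=2/7b
2) 94.712ms=2/7b +189.424ms=4/7b
3) 284.136ms=6/7b +189.424ms=4/7b
4) 473.56ms=10/7b +94.712ms=2/7b
5) 568.272ms=12/7b +94.712ms=2/7b
Σ=2b of 2 (181bpm 2/4) — PASS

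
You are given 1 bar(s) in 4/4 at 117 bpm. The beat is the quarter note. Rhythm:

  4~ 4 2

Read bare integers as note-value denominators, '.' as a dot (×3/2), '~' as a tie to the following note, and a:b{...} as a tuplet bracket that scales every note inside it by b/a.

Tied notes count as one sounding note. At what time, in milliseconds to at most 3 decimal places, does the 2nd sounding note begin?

1. 0.0ms @ 0 + 1025.641ms (2)
2. 1025.641ms @ 2 + 1025.641ms (2)

note 2 onset = 2b = 1025.641ms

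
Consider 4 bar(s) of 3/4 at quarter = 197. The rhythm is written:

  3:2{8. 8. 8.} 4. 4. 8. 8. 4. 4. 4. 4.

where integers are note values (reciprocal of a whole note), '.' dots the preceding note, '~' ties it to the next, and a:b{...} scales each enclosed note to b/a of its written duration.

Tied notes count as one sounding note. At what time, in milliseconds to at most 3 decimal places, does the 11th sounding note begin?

1. 0.0ms @ 0 + 152.284ms (1/2)
2. 152.284ms @ 1/2 + 152.284ms (1/2)
3. 304.569ms @ 1 + 152.284ms (1/2)
4. 456.853ms @ 3/2 + 456.853ms (3/2)
5. 913.706ms @ 3 + 456.853ms (3/2)
6. 1370.558ms @ 9/2 + 228.426ms (3/4)
7. 1598.985ms @ 21/4 + 228.426ms (3/4)
8. 1827.411ms @ 6 + 456.853ms (3/2)
9. 2284.264ms @ 15/2 + 456.853ms (3/2)
10. 2741.117ms @ 9 + 456.853ms (3/2)
11. 3197.97ms @ 21/2 + 456.853ms (3/2)

note 11 onset = 21/2b = 3197.97ms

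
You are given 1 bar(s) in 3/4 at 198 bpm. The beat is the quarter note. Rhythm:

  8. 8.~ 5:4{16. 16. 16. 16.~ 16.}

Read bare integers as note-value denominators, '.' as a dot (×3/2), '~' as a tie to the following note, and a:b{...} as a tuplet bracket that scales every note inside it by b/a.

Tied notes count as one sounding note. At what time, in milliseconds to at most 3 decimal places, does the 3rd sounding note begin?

1. 0.0ms @ 0 + 227.273ms (3/4)
2. 227.273ms @ 3/4 + 318.182ms (21/20)
3. 545.455ms @ 9/5 + 90.909ms (3/10)
4. 636.364ms @ 21/10 + 90.909ms (3/10)
5. 727.273ms @ 12/5 + 181.818ms (3/5)

note 3 onset = 9/5b = 545.455ms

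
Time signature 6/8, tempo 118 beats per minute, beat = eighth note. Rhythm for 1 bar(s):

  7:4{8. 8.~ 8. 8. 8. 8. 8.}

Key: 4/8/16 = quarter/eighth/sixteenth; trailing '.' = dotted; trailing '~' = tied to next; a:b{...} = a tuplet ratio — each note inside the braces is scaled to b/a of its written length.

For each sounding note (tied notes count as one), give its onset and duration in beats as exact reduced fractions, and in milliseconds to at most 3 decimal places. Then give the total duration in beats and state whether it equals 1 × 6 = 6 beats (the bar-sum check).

1) 0.0ms=0b +435.835ms=6/7b
2) 435.835ms=6/7b +871.671ms=12/7b
3) 1307.506ms=18/7b +435.835ms=6/7b
4) 1743.341ms=24/7b +435.835ms=6/7b
5) 2179.177ms=30/7b +435.835ms=6/7b
6) 2615.012ms=36/7b +435.835ms=6/7b
Σ=6b of 6 (118bpm 6/8) — PASS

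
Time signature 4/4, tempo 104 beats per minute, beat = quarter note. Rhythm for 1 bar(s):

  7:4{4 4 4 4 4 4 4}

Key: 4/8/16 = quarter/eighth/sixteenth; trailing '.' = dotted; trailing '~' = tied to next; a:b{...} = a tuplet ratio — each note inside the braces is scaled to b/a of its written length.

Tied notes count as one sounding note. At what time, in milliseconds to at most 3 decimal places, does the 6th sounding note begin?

note 6 onset = 20/7b = 1648.352ms

1. 0.0ms @ 0 + 329.67ms (4/7)
2. 329.67ms @ 4/7 + 329.67ms (4/7)
3. 659.341ms @ 8/7 + 329.67ms (4/7)
4. 989.011ms @ 12/7 + 329.67ms (4/7)
5. 1318.681ms @ 16/7 + 329.67ms (4/7)
6. 1648.352ms @ 20/7 + 329.67ms (4/7)
7. 1978.022ms @ 24/7 + 329.67ms (4/7)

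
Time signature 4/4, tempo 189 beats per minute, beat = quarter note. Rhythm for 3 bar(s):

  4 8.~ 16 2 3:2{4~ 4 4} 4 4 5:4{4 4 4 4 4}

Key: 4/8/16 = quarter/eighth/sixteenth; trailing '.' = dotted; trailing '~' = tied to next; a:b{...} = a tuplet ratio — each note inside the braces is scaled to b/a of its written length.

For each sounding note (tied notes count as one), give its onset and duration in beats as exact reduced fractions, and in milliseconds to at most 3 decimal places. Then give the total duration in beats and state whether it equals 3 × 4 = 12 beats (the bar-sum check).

1) 0.0ms=0b +317.46ms=1b
2) 317.46ms=1b +317.46ms=1b
3) 634.921ms=2b +634.921ms=2b
4) 1269.841ms=4b +423.28ms=4/3b
5) 1693.122ms=16/3b +211.64ms=2/3b
6) 1904.762ms=6b +317.46ms=1b
7) 2222.222ms=7b +317.46ms=1b
8) 2539.683ms=8b +253.968ms=4/5b
9) 2793.651ms=44/5b +253.968ms=4/5b
10) 3047.619ms=48/5b +253.968ms=4/5b
11) 3301.587ms=52/5b +253.968ms=4/5b
12) 3555.556ms=56/5b +253.968ms=4/5b
Σ=12b of 12 (189bpm 4/4) — PASS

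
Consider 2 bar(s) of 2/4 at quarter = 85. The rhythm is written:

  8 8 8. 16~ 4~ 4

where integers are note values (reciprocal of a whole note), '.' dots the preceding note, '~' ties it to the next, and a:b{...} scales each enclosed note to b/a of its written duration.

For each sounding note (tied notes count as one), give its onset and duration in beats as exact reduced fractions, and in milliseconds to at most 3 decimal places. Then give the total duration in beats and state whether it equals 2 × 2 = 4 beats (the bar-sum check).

1) 0.0ms=0b +352.941ms=1/2b
2) 352.941ms=1/2b +352.941ms=1/2b
3) 705.882ms=1b +529.412ms=3/4b
4) 1235.294ms=7/4b +1588.235ms=9/4b
Σ=4b of 4 (85bpm 2/4) — PASS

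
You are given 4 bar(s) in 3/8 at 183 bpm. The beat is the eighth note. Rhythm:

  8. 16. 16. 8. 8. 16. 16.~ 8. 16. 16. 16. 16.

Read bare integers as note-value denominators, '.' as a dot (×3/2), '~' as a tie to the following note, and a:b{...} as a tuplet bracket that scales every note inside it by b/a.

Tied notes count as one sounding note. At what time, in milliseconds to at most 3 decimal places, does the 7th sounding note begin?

note 7 onset = 27/4b = 2213.115ms

1. 0.0ms @ 0 + 491.803ms (3/2)
2. 491.803ms @ 3/2 + 245.902ms (3/4)
3. 737.705ms @ 9/4 + 245.902ms (3/4)
4. 983.607ms @ 3 + 491.803ms (3/2)
5. 1475.41ms @ 9/2 + 491.803ms (3/2)
6. 1967.213ms @ 6 + 245.902ms (3/4)
7. 2213.115ms @ 27/4 + 737.705ms (9/4)
8. 2950.82ms @ 9 + 245.902ms (3/4)
9. 3196.721ms @ 39/4 + 245.902ms (3/4)
10. 3442.623ms @ 21/2 + 245.902ms (3/4)
11. 3688.525ms @ 45/4 + 245.902ms (3/4)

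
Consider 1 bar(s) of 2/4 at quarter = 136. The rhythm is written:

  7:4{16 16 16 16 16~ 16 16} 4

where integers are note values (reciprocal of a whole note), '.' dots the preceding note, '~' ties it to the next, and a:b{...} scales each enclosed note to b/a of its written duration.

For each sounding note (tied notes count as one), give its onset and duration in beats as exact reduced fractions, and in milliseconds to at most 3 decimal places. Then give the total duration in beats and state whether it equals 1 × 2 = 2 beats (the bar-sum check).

1) 0.0ms=0b +63.025ms=1/7b
2) 63.025ms=1/7b +63.025ms=1/7b
3) 126.05ms=2/7b +63.025ms=1/7b
4) 189.076ms=3/7b +63.025ms=1/7b
5) 252.101ms=4/7b +126.05ms=2/7b
6) 378.151ms=6/7b +63.025ms=1/7b
7) 441.176ms=1b +441.176ms=1b
Σ=2b of 2 (136bpm 2/4) — PASS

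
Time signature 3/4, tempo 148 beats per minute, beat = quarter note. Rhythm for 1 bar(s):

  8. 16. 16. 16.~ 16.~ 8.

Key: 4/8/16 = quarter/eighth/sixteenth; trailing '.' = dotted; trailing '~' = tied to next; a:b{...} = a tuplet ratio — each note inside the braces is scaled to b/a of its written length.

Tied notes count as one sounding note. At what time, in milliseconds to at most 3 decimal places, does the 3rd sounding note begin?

note 3 onset = 9/8b = 456.081ms

1. 0.0ms @ 0 + 304.054ms (3/4)
2. 304.054ms @ 3/4 + 152.027ms (3/8)
3. 456.081ms @ 9/8 + 152.027ms (3/8)
4. 608.108ms @ 3/2 + 608.108ms (3/2)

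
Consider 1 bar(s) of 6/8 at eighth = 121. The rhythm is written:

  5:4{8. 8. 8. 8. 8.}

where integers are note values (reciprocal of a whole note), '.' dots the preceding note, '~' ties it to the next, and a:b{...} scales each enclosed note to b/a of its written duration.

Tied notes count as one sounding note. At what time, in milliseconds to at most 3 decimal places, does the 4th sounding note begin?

note 4 onset = 18/5b = 1785.124ms

1. 0.0ms @ 0 + 595.041ms (6/5)
2. 595.041ms @ 6/5 + 595.041ms (6/5)
3. 1190.083ms @ 12/5 + 595.041ms (6/5)
4. 1785.124ms @ 18/5 + 595.041ms (6/5)
5. 2380.165ms @ 24/5 + 595.041ms (6/5)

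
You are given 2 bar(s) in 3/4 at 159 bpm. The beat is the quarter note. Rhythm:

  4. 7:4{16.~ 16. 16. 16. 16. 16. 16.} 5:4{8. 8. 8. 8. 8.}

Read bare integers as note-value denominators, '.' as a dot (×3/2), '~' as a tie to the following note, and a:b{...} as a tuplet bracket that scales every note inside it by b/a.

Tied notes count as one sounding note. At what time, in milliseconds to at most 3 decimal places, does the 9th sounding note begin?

1. 0.0ms @ 0 + 566.038ms (3/2)
2. 566.038ms @ 3/2 + 161.725ms (3/7)
3. 727.763ms @ 27/14 + 80.863ms (3/14)
4. 808.625ms @ 15/7 + 80.863ms (3/14)
5. 889.488ms @ 33/14 + 80.863ms (3/14)
6. 970.35ms @ 18/7 + 80.863ms (3/14)
7. 1051.213ms @ 39/14 + 80.863ms (3/14)
8. 1132.075ms @ 3 + 226.415ms (3/5)
9. 1358.491ms @ 18/5 + 226.415ms (3/5)
10. 1584.906ms @ 21/5 + 226.415ms (3/5)
11. 1811.321ms @ 24/5 + 226.415ms (3/5)
12. 2037.736ms @ 27/5 + 226.415ms (3/5)

note 9 onset = 18/5b = 1358.491ms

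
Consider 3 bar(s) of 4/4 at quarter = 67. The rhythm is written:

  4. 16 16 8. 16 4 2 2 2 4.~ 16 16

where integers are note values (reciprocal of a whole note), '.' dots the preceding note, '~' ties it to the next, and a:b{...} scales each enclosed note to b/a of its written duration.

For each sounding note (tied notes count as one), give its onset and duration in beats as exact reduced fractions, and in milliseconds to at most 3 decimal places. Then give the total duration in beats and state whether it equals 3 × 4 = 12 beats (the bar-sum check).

1) 0.0ms=0b +1343.284ms=3/2b
2) 1343.284ms=3/2b +223.881ms=1/4b
3) 1567.164ms=7/4b +223.881ms=1/4b
4) 1791.045ms=2b +671.642ms=3/4b
5) 2462.687ms=11/4b +223.881ms=1/4b
6) 2686.567ms=3b +895.522ms=1b
7) 3582.09ms=4b +1791.045ms=2b
8) 5373.134ms=6b +1791.045ms=2b
9) 7164.179ms=8b +1791.045ms=2b
10) 8955.224ms=10b +1567.164ms=7/4b
11) 10522.388ms=47/4b +223.881ms=1/4b
Σ=12b of 12 (67bpm 4/4) — PASS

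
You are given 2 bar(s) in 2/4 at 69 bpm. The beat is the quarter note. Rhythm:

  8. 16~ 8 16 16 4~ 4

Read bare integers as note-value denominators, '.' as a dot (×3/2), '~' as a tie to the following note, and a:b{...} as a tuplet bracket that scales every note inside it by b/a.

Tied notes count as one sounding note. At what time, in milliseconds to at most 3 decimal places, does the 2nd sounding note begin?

1. 0.0ms @ 0 + 652.174ms (3/4)
2. 652.174ms @ 3/4 + 652.174ms (3/4)
3. 1304.348ms @ 3/2 + 217.391ms (1/4)
4. 1521.739ms @ 7/4 + 217.391ms (1/4)
5. 1739.13ms @ 2 + 1739.13ms (2)

note 2 onset = 3/4b = 652.174ms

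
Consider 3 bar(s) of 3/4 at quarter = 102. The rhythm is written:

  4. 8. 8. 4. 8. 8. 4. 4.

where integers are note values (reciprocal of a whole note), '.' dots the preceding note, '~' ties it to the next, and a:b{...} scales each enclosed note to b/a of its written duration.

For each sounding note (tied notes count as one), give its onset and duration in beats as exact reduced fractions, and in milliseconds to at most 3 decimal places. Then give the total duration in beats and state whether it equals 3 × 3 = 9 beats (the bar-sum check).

1) 0.0ms=0b +882.353ms=3/2b
2) 882.353ms=3/2b +441.176ms=3/4b
3) 1323.529ms=9/4b +441.176ms=3/4b
4) 1764.706ms=3b +882.353ms=3/2b
5) 2647.059ms=9/2b +441.176ms=3/4b
6) 3088.235ms=21/4b +441.176ms=3/4b
7) 3529.412ms=6b +882.353ms=3/2b
8) 4411.765ms=15/2b +882.353ms=3/2b
Σ=9b of 9 (102bpm 3/4) — PASS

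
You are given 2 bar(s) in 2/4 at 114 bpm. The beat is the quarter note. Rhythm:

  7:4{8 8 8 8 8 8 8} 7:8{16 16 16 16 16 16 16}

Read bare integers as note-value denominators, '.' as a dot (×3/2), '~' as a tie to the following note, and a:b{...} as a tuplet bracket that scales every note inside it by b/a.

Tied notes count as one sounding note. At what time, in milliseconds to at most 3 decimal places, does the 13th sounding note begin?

note 13 onset = 24/7b = 1804.511ms

1. 0.0ms @ 0 + 150.376ms (2/7)
2. 150.376ms @ 2/7 + 150.376ms (2/7)
3. 300.752ms @ 4/7 + 150.376ms (2/7)
4. 451.128ms @ 6/7 + 150.376ms (2/7)
5. 601.504ms @ 8/7 + 150.376ms (2/7)
6. 751.88ms @ 10/7 + 150.376ms (2/7)
7. 902.256ms @ 12/7 + 150.376ms (2/7)
8. 1052.632ms @ 2 + 150.376ms (2/7)
9. 1203.008ms @ 16/7 + 150.376ms (2/7)
10. 1353.383ms @ 18/7 + 150.376ms (2/7)
11. 1503.759ms @ 20/7 + 150.376ms (2/7)
12. 1654.135ms @ 22/7 + 150.376ms (2/7)
13. 1804.511ms @ 24/7 + 150.376ms (2/7)
14. 1954.887ms @ 26/7 + 150.376ms (2/7)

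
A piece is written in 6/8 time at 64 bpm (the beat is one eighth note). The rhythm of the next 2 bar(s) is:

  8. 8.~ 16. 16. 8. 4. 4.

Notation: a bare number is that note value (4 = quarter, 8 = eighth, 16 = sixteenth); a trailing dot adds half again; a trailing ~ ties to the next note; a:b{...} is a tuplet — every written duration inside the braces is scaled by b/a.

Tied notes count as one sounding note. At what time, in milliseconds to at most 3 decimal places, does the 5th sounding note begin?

1. 0.0ms @ 0 + 1406.25ms (3/2)
2. 1406.25ms @ 3/2 + 2109.375ms (9/4)
3. 3515.625ms @ 15/4 + 703.125ms (3/4)
4. 4218.75ms @ 9/2 + 1406.25ms (3/2)
5. 5625.0ms @ 6 + 2812.5ms (3)
6. 8437.5ms @ 9 + 2812.5ms (3)

note 5 onset = 6b = 5625.0ms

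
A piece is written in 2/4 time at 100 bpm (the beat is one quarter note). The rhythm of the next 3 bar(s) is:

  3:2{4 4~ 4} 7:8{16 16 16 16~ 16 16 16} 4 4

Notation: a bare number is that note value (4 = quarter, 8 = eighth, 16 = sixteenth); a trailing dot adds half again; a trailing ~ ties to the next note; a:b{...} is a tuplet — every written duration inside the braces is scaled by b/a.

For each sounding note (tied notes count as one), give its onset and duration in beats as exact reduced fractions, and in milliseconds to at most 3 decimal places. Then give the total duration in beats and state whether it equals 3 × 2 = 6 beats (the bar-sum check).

1) 0.0ms=0b +400.0ms=2/3b
2) 400.0ms=2/3b +800.0ms=4/3b
3) 1200.0ms=2b +171.429ms=2/7b
4) 1371.429ms=16/7b +171.429ms=2/7b
5) 1542.857ms=18/7b +171.429ms=2/7b
6) 1714.286ms=20/7b +342.857ms=4/7b
7) 2057.143ms=24/7b +171.429ms=2/7b
8) 2228.571ms=26/7b +171.429ms=2/7b
9) 2400.0ms=4b +600.0ms=1b
10) 3000.0ms=5b +600.0ms=1b
Σ=6b of 6 (100bpm 2/4) — PASS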